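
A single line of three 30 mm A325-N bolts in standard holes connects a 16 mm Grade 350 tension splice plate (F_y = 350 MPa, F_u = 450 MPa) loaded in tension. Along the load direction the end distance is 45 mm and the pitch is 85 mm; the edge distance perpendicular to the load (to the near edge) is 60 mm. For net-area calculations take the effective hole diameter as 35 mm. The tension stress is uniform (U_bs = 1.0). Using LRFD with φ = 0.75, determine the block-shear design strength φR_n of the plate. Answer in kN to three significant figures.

Shear plane L_v = 45 + 2·85 = 215 mm; A_gv = 215 × 16 = 3440 mm².
A_nv = (215 − 2.5·35) × 16 = 2040 mm².
A_nt = (60 − 0.5·35) × 16 = 680 mm².
0.6 F_u A_nv = 550.8 kN; 0.6 F_y A_gv = 722.4 kN → shear rupture governs the shear term.
R_n = 550.8 + 1.0 × 450 × 680 / 1000 = 856.8 kN.
Design strength φR_n = 0.75 × 856.8 = 643 kN.

643 kN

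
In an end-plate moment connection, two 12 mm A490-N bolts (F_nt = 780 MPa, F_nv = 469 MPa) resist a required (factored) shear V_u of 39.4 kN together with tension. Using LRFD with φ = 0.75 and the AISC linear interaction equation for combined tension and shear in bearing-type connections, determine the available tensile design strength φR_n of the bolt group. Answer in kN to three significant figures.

106 kN

A_b = π·12²/4 = 113.1 mm²; f_rv = 39.4 × 1000 / (2 × 113.1) = 174.2 MPa.
F'_nt = 1.3 F_nt − (F_nt / φF_nv) f_rv = 1.3·780 − (780/(0.75·469))·174.2 = 627.7 MPa, capped at F_nt → F'_nt = 627.7 MPa.
R_n = F'_nt · A_b · n = 627.7 × 113.1 × 2 / 1000 = 142 kN.
Design strength φR_n = 0.75 × 142 = 106 kN.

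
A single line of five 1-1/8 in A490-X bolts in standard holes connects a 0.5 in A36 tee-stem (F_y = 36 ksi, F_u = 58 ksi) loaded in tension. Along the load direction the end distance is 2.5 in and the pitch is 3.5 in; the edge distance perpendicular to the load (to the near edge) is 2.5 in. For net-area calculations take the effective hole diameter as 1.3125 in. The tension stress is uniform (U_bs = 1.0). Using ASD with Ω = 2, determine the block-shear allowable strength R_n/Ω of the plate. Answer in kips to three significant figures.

Shear plane L_v = 2.5 + 4·3.5 = 16.5 in; A_gv = 16.5 × 0.5 = 8.25 in².
A_nv = (16.5 − 4.5·1.3125) × 0.5 = 5.297 in².
A_nt = (2.5 − 0.5·1.3125) × 0.5 = 0.9219 in².
0.6 F_u A_nv = 184.3 kips; 0.6 F_y A_gv = 178.2 kips → shear yielding governs the shear term.
R_n = 178.2 + 1.0 × 58 × 0.9219 = 231.7 kips.
Allowable strength R_n/Ω = 231.7 / 2 = 116 kips.

116 kips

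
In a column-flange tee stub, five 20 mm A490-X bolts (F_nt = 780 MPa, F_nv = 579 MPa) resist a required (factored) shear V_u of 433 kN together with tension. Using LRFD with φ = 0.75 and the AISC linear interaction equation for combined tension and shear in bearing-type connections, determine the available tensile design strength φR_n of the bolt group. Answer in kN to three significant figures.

611 kN

A_b = π·20²/4 = 314.2 mm²; f_rv = 433 × 1000 / (5 × 314.2) = 275.7 MPa.
F'_nt = 1.3 F_nt − (F_nt / φF_nv) f_rv = 1.3·780 − (780/(0.75·579))·275.7 = 518.9 MPa, capped at F_nt → F'_nt = 518.9 MPa.
R_n = F'_nt · A_b · n = 518.9 × 314.2 × 5 / 1000 = 815 kN.
Design strength φR_n = 0.75 × 815 = 611 kN.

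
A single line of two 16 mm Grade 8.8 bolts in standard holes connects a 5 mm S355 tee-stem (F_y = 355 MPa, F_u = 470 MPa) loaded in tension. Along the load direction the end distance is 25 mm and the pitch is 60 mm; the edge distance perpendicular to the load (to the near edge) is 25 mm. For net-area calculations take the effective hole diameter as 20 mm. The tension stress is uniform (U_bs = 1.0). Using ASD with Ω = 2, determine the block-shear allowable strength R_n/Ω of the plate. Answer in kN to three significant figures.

56.4 kN

Shear plane L_v = 25 + 1·60 = 85 mm; A_gv = 85 × 5 = 425 mm².
A_nv = (85 − 1.5·20) × 5 = 275 mm².
A_nt = (25 − 0.5·20) × 5 = 75 mm².
0.6 F_u A_nv = 77.55 kN; 0.6 F_y A_gv = 90.53 kN → shear rupture governs the shear term.
R_n = 77.55 + 1.0 × 470 × 75 / 1000 = 112.8 kN.
Allowable strength R_n/Ω = 112.8 / 2 = 56.4 kN.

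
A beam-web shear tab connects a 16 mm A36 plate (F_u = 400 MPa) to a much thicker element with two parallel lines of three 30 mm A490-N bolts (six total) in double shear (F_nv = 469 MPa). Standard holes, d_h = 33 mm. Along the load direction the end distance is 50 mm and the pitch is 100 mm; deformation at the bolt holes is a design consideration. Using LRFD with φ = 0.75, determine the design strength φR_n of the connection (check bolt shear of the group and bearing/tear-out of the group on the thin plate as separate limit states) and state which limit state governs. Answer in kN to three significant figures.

1770 kN (bearing governs)

Bolt shear: A_b = π·30²/4 = 706.9 mm²; R_n = 469 × 706.9 × 6 × 2 / 1000 = 3978 kN → 0.75 × 3978 = 2980 kN.
Bearing (1.2 l_c t F_u ≤ 2.4 d t F_u): upper limit = 2.4·30·16·400 / 1000 = 460.8 kN.
  Edge l_c = 50 − 33/2 = 33.5 → r_n = 257.3 kN; interior l_c = 100 − 33 = 67 → r_n = 460.8 kN.
  R_n,bearing = 2·257.3 + 4·460.8 = 2358 kN → 0.75 × 2358 = 1770 kN.
Bearing governs: 1770 kN.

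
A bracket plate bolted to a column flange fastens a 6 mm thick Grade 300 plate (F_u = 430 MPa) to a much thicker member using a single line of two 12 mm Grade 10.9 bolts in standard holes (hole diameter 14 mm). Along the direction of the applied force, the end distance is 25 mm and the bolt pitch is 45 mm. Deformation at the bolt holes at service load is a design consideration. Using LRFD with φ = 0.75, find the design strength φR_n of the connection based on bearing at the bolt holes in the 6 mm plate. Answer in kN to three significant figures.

97.5 kN

Per bolt r_n = 1.2 l_c t F_u ≤ 2.4 d t F_u; upper limit = 2.4 × 12 × 6 × 430 / 1000 = 74.3 kN.
Edge bolt: l_c = 25 − 14/2 = 18 mm → 1.2 × 18 × 6 × 430 / 1000 = 55.73 → r_n = 55.73 kN.
Interior bolts: l_c = 45 − 14 = 31 mm → 1.2 × 31 × 6 × 430 / 1000 = 95.98 → r_n = 74.3 kN.
R_n = 1 × 55.73 + 1 × 74.3 = 130 kN.
Design strength φR_n = 0.75 × 130 = 97.5 kN.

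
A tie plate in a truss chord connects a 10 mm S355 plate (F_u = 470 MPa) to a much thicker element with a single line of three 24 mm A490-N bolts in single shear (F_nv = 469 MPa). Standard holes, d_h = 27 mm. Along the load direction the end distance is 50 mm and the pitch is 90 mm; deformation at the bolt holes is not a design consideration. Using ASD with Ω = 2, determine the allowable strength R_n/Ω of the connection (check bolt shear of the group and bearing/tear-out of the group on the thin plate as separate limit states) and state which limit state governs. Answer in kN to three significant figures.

Bolt shear: A_b = π·24²/4 = 452.4 mm²; R_n = 469 × 452.4 × 3 × 1 / 1000 = 636.5 kN → 636.5 / 2 = 318 kN.
Bearing (1.5 l_c t F_u ≤ 3.0 d t F_u): upper limit = 3.0·24·10·470 / 1000 = 338.4 kN.
  Edge l_c = 50 − 27/2 = 36.5 → r_n = 257.3 kN; interior l_c = 90 − 27 = 63 → r_n = 338.4 kN.
  R_n,bearing = 1·257.3 + 2·338.4 = 934.1 kN → 934.1 / 2 = 467 kN.
Bolt shear governs: 318 kN.

318 kN (bolt shear governs)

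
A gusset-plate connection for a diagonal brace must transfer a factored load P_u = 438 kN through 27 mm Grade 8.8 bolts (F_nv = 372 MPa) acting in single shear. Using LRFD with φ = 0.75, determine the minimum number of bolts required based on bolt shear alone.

A_b = π·27²/4 = 572.6 mm².
Per-bolt design strength φR_n = 0.75 × 372 × 572.6 × 1 / 1000 = 159.7 kN.
n ≥ 438 / 159.7 = 2.742 → use 3 bolts.

3 bolts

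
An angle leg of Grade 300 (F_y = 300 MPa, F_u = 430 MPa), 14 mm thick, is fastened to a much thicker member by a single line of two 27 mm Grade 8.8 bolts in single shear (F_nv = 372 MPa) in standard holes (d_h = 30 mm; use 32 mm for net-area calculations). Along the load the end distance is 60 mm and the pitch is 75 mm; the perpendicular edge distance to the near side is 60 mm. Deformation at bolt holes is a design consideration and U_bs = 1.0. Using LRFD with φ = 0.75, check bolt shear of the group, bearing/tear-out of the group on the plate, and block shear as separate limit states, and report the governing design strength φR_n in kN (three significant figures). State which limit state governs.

319 kN (bolt shear governs)

Bolt shear: A_b = π·27²/4 = 572.6 mm²; R_n = 372 × 572.6 × 2 × 1 / 1000 = 426 kN → 0.75 × 426 = 319 kN.
Bearing: edge l_c = 45, r_n = 325.1 kN; interior l_c = 45, r_n = 325.1 kN; R_n = 325.1 + 1·325.1 = 650.2 kN → 488 kN.
Block shear: A_gv = 1890, A_nv = 1218, A_nt = 616 mm²; R_n = min(0.6F_uA_nv, 0.6F_yA_gv) + U_bs·F_u·A_nt = 579.1 kN → 434 kN.
Bolt shear governs: 319 kN.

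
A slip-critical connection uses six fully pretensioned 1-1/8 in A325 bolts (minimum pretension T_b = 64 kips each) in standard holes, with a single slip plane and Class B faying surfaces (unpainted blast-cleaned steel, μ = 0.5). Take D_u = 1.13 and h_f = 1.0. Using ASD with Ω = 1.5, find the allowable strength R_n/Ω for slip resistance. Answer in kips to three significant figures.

145 kips

R_n = μ · D_u · h_f · T_b · n_s · n_b = 0.5 × 1.13 × 1.0 × 64 × 1 × 6 = 217 kips.
Allowable strength R_n/Ω = 217 / 1.5 = 145 kips.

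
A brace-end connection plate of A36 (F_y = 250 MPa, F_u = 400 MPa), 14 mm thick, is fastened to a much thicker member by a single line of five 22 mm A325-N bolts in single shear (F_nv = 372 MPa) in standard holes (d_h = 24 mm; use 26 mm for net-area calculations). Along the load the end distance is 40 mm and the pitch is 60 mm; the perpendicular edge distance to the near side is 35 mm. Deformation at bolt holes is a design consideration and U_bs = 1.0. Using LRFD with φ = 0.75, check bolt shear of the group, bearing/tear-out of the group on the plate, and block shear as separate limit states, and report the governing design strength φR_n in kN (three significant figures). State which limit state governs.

503 kN (block shear governs)

Bolt shear: A_b = π·22²/4 = 380.1 mm²; R_n = 372 × 380.1 × 5 × 1 / 1000 = 707 kN → 0.75 × 707 = 530 kN.
Bearing: edge l_c = 28, r_n = 188.2 kN; interior l_c = 36, r_n = 241.9 kN; R_n = 188.2 + 4·241.9 = 1156 kN → 867 kN.
Block shear: A_gv = 3920, A_nv = 2282, A_nt = 308 mm²; R_n = min(0.6F_uA_nv, 0.6F_yA_gv) + U_bs·F_u·A_nt = 670.9 kN → 503 kN.
Block shear governs: 503 kN.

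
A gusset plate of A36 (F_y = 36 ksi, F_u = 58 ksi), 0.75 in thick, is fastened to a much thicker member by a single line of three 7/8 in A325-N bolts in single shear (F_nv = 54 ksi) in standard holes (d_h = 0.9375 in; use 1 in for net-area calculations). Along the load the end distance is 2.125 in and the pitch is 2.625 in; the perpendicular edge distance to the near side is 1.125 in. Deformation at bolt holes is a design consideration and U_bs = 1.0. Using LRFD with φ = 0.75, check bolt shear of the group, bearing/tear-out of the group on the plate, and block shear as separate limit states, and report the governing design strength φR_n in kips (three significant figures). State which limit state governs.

Bolt shear: A_b = π·0.875²/4 = 0.6013 in²; R_n = 54 × 0.6013 × 3 × 1 = 97.41 kips → 0.75 × 97.41 = 73.1 kips.
Bearing: edge l_c = 1.656, r_n = 86.46 kips; interior l_c = 1.688, r_n = 88.09 kips; R_n = 86.46 + 2·88.09 = 262.6 kips → 197 kips.
Block shear: A_gv = 5.531, A_nv = 3.656, A_nt = 0.4688 in²; R_n = min(0.6F_uA_nv, 0.6F_yA_gv) + U_bs·F_u·A_nt = 146.7 kips → 110 kips.
Bolt shear governs: 73.1 kips.

73.1 kips (bolt shear governs)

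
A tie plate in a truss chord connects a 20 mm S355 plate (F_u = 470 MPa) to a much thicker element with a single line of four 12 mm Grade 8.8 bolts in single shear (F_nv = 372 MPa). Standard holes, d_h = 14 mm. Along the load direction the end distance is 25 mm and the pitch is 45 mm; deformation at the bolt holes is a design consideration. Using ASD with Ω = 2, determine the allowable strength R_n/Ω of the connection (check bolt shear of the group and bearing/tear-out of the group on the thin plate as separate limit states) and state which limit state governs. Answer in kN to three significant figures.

Bolt shear: A_b = π·12²/4 = 113.1 mm²; R_n = 372 × 113.1 × 4 × 1 / 1000 = 168.3 kN → 168.3 / 2 = 84.1 kN.
Bearing (1.2 l_c t F_u ≤ 2.4 d t F_u): upper limit = 2.4·12·20·470 / 1000 = 270.7 kN.
  Edge l_c = 25 − 14/2 = 18 → r_n = 203 kN; interior l_c = 45 − 14 = 31 → r_n = 270.7 kN.
  R_n,bearing = 1·203 + 3·270.7 = 1015 kN → 1015 / 2 = 508 kN.
Bolt shear governs: 84.1 kN.

84.1 kN (bolt shear governs)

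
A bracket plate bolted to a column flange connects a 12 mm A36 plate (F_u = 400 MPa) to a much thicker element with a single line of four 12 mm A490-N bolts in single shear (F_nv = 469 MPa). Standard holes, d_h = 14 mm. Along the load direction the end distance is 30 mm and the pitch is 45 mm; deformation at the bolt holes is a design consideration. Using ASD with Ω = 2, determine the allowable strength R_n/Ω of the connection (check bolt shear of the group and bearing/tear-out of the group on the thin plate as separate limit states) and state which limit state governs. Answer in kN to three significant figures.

106 kN (bolt shear governs)

Bolt shear: A_b = π·12²/4 = 113.1 mm²; R_n = 469 × 113.1 × 4 × 1 / 1000 = 212.2 kN → 212.2 / 2 = 106 kN.
Bearing (1.2 l_c t F_u ≤ 2.4 d t F_u): upper limit = 2.4·12·12·400 / 1000 = 138.2 kN.
  Edge l_c = 30 − 14/2 = 23 → r_n = 132.5 kN; interior l_c = 45 − 14 = 31 → r_n = 138.2 kN.
  R_n,bearing = 1·132.5 + 3·138.2 = 547.2 kN → 547.2 / 2 = 274 kN.
Bolt shear governs: 106 kN.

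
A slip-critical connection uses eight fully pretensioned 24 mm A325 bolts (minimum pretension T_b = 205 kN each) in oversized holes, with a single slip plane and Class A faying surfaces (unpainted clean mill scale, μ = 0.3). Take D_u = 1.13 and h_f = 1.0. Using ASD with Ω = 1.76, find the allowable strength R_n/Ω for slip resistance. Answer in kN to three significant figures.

R_n = μ · D_u · h_f · T_b · n_s · n_b = 0.3 × 1.13 × 1.0 × 205 × 1 × 8 = 556 kN.
Allowable strength R_n/Ω = 556 / 1.76 = 316 kN.

316 kN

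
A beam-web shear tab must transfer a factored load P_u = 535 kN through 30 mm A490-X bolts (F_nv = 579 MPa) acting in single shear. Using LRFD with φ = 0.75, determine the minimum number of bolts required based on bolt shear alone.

2 bolts

A_b = π·30²/4 = 706.9 mm².
Per-bolt design strength φR_n = 0.75 × 579 × 706.9 × 1 / 1000 = 307 kN.
n ≥ 535 / 307 = 1.743 → use 2 bolts.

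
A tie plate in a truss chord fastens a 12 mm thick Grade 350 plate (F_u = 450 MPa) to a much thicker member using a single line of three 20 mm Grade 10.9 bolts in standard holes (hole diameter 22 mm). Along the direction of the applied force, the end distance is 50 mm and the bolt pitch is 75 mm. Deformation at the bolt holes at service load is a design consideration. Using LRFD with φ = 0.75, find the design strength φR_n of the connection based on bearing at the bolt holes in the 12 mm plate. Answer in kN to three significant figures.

578 kN

Per bolt r_n = 1.2 l_c t F_u ≤ 2.4 d t F_u; upper limit = 2.4 × 20 × 12 × 450 / 1000 = 259.2 kN.
Edge bolt: l_c = 50 − 22/2 = 39 mm → 1.2 × 39 × 12 × 450 / 1000 = 252.7 → r_n = 252.7 kN.
Interior bolts: l_c = 75 − 22 = 53 mm → 1.2 × 53 × 12 × 450 / 1000 = 343.4 → r_n = 259.2 kN.
R_n = 1 × 252.7 + 2 × 259.2 = 771.1 kN.
Design strength φR_n = 0.75 × 771.1 = 578 kN.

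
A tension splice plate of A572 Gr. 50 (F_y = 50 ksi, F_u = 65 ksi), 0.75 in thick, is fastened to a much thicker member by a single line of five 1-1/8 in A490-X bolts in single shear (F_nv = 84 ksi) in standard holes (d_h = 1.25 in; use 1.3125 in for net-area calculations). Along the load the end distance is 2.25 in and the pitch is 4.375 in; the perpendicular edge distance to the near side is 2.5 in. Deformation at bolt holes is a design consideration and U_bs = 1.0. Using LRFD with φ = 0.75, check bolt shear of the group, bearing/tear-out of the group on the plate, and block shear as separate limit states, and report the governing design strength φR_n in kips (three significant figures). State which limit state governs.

Bolt shear: A_b = π·1.125²/4 = 0.994 in²; R_n = 84 × 0.994 × 5 × 1 = 417.5 kips → 0.75 × 417.5 = 313 kips.
Bearing: edge l_c = 1.625, r_n = 95.06 kips; interior l_c = 3.125, r_n = 131.6 kips; R_n = 95.06 + 4·131.6 = 621.6 kips → 466 kips.
Block shear: A_gv = 14.81, A_nv = 10.38, A_nt = 1.383 in²; R_n = min(0.6F_uA_nv, 0.6F_yA_gv) + U_bs·F_u·A_nt = 494.8 kips → 371 kips.
Bolt shear governs: 313 kips.

313 kips (bolt shear governs)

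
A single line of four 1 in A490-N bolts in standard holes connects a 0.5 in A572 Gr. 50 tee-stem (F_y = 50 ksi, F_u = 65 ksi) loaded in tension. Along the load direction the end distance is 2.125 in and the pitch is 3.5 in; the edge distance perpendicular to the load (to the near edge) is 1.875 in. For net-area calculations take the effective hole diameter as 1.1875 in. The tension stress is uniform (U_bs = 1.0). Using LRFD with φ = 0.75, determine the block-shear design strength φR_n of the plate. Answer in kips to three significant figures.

155 kips

Shear plane L_v = 2.125 + 3·3.5 = 12.62 in; A_gv = 12.62 × 0.5 = 6.312 in².
A_nv = (12.62 − 3.5·1.1875) × 0.5 = 4.234 in².
A_nt = (1.875 − 0.5·1.1875) × 0.5 = 0.6406 in².
0.6 F_u A_nv = 165.1 kips; 0.6 F_y A_gv = 189.4 kips → shear rupture governs the shear term.
R_n = 165.1 + 1.0 × 65 × 0.6406 = 206.8 kips.
Design strength φR_n = 0.75 × 206.8 = 155 kips.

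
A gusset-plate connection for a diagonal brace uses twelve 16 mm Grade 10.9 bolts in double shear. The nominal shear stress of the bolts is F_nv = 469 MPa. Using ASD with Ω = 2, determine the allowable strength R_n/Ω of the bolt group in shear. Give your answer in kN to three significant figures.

A_b = π × 16² / 4 = 201.1 mm².
R_n = F_nv · A_b · n · n_s = 469 × 201.1 × 12 × 2 / 1000 = 2263 kN.
Allowable strength R_n/Ω = 2263 / 2 = 1130 kN.

1130 kN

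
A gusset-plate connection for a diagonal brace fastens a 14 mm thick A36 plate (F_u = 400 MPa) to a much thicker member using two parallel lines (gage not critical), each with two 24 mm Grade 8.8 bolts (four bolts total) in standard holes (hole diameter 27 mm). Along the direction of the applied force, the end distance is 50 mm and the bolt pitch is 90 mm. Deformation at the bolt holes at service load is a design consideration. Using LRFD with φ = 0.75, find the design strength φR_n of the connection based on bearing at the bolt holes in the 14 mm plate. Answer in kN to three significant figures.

Per bolt r_n = 1.2 l_c t F_u ≤ 2.4 d t F_u; upper limit = 2.4 × 24 × 14 × 400 / 1000 = 322.6 kN.
Edge bolt: l_c = 50 − 27/2 = 36.5 mm → 1.2 × 36.5 × 14 × 400 / 1000 = 245.3 → r_n = 245.3 kN.
Interior bolts: l_c = 90 − 27 = 63 mm → 1.2 × 63 × 14 × 400 / 1000 = 423.4 → r_n = 322.6 kN.
R_n = 2 × 245.3 + 2 × 322.6 = 1136 kN.
Design strength φR_n = 0.75 × 1136 = 852 kN.

852 kN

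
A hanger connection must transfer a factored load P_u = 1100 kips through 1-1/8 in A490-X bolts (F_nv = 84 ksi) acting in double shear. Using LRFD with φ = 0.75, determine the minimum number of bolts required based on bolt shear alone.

9 bolts

A_b = π·1.125²/4 = 0.994 in².
Per-bolt design strength φR_n = 0.75 × 84 × 0.994 × 2 = 125.2 kips.
n ≥ 1100 / 125.2 = 8.783 → use 9 bolts.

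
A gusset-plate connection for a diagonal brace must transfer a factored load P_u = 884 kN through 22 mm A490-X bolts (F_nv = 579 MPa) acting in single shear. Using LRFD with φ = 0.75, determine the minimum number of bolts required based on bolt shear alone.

A_b = π·22²/4 = 380.1 mm².
Per-bolt design strength φR_n = 0.75 × 579 × 380.1 × 1 / 1000 = 165.1 kN.
n ≥ 884 / 165.1 = 5.355 → use 6 bolts.

6 bolts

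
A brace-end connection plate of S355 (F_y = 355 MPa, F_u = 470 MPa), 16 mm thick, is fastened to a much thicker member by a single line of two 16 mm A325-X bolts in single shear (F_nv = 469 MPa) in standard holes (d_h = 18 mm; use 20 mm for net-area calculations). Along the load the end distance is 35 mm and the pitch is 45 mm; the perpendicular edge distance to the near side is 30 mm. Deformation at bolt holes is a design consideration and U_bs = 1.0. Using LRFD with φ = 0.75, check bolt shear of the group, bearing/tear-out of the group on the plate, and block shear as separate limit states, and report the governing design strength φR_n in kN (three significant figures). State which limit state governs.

141 kN (bolt shear governs)

Bolt shear: A_b = π·16²/4 = 201.1 mm²; R_n = 469 × 201.1 × 2 × 1 / 1000 = 188.6 kN → 0.75 × 188.6 = 141 kN.
Bearing: edge l_c = 26, r_n = 234.6 kN; interior l_c = 27, r_n = 243.6 kN; R_n = 234.6 + 1·243.6 = 478.3 kN → 359 kN.
Block shear: A_gv = 1280, A_nv = 800, A_nt = 320 mm²; R_n = min(0.6F_uA_nv, 0.6F_yA_gv) + U_bs·F_u·A_nt = 376 kN → 282 kN.
Bolt shear governs: 141 kN.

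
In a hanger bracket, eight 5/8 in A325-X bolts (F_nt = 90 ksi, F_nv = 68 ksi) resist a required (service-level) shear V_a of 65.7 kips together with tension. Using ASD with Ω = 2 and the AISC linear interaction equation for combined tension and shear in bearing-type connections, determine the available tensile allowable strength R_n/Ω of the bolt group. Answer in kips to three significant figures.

A_b = π·0.625²/4 = 0.3068 in²; f_rv = 65.7 / (8 × 0.3068) = 26.77 ksi.
F'_nt = 1.3 F_nt − (Ω F_nt / F_nv) f_rv = 1.3·90 − (2·90/68)·26.77 = 46.14 ksi, capped at F_nt → F'_nt = 46.14 ksi.
R_n = F'_nt · A_b · n = 46.14 × 0.3068 × 8 = 113.2 kips.
Allowable strength R_n/Ω = 113.2 / 2 = 56.6 kips.

56.6 kips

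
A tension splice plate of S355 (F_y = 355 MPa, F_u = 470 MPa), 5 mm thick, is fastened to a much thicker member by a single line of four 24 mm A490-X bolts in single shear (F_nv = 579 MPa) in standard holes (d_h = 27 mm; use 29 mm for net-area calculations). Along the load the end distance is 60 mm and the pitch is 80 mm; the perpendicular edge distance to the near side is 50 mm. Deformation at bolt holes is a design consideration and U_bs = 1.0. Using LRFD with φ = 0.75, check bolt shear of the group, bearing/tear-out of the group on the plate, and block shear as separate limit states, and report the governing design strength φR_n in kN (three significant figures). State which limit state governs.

Bolt shear: A_b = π·24²/4 = 452.4 mm²; R_n = 579 × 452.4 × 4 × 1 / 1000 = 1048 kN → 0.75 × 1048 = 786 kN.
Bearing: edge l_c = 46.5, r_n = 131.1 kN; interior l_c = 53, r_n = 135.4 kN; R_n = 131.1 + 3·135.4 = 537.2 kN → 403 kN.
Block shear: A_gv = 1500, A_nv = 992.5, A_nt = 177.5 mm²; R_n = min(0.6F_uA_nv, 0.6F_yA_gv) + U_bs·F_u·A_nt = 363.3 kN → 272 kN.
Block shear governs: 272 kN.

272 kN (block shear governs)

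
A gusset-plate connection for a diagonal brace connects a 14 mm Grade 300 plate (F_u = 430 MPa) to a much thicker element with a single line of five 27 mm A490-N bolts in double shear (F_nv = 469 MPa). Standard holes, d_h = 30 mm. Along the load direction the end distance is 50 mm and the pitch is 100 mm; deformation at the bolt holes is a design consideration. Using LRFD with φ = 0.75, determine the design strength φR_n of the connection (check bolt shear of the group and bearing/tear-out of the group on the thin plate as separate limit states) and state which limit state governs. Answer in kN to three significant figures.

Bolt shear: A_b = π·27²/4 = 572.6 mm²; R_n = 469 × 572.6 × 5 × 2 / 1000 = 2685 kN → 0.75 × 2685 = 2010 kN.
Bearing (1.2 l_c t F_u ≤ 2.4 d t F_u): upper limit = 2.4·27·14·430 / 1000 = 390.1 kN.
  Edge l_c = 50 − 30/2 = 35 → r_n = 252.8 kN; interior l_c = 100 − 30 = 70 → r_n = 390.1 kN.
  R_n,bearing = 1·252.8 + 4·390.1 = 1813 kN → 0.75 × 1813 = 1360 kN.
Bearing governs: 1360 kN.

1360 kN (bearing governs)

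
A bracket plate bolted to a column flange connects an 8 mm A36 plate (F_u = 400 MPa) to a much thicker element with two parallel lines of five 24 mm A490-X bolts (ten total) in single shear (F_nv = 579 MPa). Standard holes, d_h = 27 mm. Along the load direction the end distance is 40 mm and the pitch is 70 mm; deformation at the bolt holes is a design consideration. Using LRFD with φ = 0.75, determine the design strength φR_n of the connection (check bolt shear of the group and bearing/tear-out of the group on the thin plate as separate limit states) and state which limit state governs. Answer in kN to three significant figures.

Bolt shear: A_b = π·24²/4 = 452.4 mm²; R_n = 579 × 452.4 × 10 × 1 / 1000 = 2619 kN → 0.75 × 2619 = 1960 kN.
Bearing (1.2 l_c t F_u ≤ 2.4 d t F_u): upper limit = 2.4·24·8·400 / 1000 = 184.3 kN.
  Edge l_c = 40 − 27/2 = 26.5 → r_n = 101.8 kN; interior l_c = 70 − 27 = 43 → r_n = 165.1 kN.
  R_n,bearing = 2·101.8 + 8·165.1 = 1524 kN → 0.75 × 1524 = 1140 kN.
Bearing governs: 1140 kN.

1140 kN (bearing governs)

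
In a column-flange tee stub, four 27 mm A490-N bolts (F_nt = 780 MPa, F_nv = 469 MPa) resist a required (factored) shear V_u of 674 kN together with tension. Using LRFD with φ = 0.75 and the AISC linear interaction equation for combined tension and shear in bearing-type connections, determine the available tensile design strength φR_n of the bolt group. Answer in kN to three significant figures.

A_b = π·27²/4 = 572.6 mm²; f_rv = 674 × 1000 / (4 × 572.6) = 294.3 MPa.
F'_nt = 1.3 F_nt − (F_nt / φF_nv) f_rv = 1.3·780 − (780/(0.75·469))·294.3 = 361.4 MPa, capped at F_nt → F'_nt = 361.4 MPa.
R_n = F'_nt · A_b · n = 361.4 × 572.6 × 4 / 1000 = 827.7 kN.
Design strength φR_n = 0.75 × 827.7 = 621 kN.

621 kN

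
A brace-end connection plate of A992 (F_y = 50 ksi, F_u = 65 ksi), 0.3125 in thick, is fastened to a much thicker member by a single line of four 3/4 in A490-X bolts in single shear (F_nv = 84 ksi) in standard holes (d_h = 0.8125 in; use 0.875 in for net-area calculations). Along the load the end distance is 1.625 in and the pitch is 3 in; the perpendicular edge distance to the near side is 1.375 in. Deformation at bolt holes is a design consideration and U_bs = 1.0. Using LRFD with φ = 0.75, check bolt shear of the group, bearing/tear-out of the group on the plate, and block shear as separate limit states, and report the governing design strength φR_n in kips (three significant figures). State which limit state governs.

Bolt shear: A_b = π·0.75²/4 = 0.4418 in²; R_n = 84 × 0.4418 × 4 × 1 = 148.4 kips → 0.75 × 148.4 = 111 kips.
Bearing: edge l_c = 1.219, r_n = 29.71 kips; interior l_c = 2.188, r_n = 36.56 kips; R_n = 29.71 + 3·36.56 = 139.4 kips → 105 kips.
Block shear: A_gv = 3.32, A_nv = 2.363, A_nt = 0.293 in²; R_n = min(0.6F_uA_nv, 0.6F_yA_gv) + U_bs·F_u·A_nt = 111.2 kips → 83.4 kips.
Block shear governs: 83.4 kips.

83.4 kips (block shear governs)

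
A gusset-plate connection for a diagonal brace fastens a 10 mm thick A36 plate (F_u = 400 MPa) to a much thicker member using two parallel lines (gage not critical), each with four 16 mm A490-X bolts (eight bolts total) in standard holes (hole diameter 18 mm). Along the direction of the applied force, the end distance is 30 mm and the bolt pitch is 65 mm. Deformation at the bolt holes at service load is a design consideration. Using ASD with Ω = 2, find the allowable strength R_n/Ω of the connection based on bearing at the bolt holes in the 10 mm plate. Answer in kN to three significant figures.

Per bolt r_n = 1.2 l_c t F_u ≤ 2.4 d t F_u; upper limit = 2.4 × 16 × 10 × 400 / 1000 = 153.6 kN.
Edge bolt: l_c = 30 − 18/2 = 21 mm → 1.2 × 21 × 10 × 400 / 1000 = 100.8 → r_n = 100.8 kN.
Interior bolts: l_c = 65 − 18 = 47 mm → 1.2 × 47 × 10 × 400 / 1000 = 225.6 → r_n = 153.6 kN.
R_n = 2 × 100.8 + 6 × 153.6 = 1123 kN.
Allowable strength R_n/Ω = 1123 / 2 = 562 kN.

562 kN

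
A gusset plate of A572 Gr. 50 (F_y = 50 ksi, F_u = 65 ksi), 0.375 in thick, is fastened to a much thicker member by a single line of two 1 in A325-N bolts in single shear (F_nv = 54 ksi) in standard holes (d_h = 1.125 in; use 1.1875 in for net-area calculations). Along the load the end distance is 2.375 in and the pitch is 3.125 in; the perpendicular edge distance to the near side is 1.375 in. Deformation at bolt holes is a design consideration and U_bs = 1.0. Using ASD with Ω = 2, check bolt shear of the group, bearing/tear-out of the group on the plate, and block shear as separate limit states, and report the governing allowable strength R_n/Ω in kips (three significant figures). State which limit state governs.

Bolt shear: A_b = π·1²/4 = 0.7854 in²; R_n = 54 × 0.7854 × 2 × 1 = 84.82 kips → 84.82 / 2 = 42.4 kips.
Bearing: edge l_c = 1.812, r_n = 53.02 kips; interior l_c = 2, r_n = 58.5 kips; R_n = 53.02 + 1·58.5 = 111.5 kips → 55.8 kips.
Block shear: A_gv = 2.062, A_nv = 1.395, A_nt = 0.293 in²; R_n = min(0.6F_uA_nv, 0.6F_yA_gv) + U_bs·F_u·A_nt = 73.43 kips → 36.7 kips.
Block shear governs: 36.7 kips.

36.7 kips (block shear governs)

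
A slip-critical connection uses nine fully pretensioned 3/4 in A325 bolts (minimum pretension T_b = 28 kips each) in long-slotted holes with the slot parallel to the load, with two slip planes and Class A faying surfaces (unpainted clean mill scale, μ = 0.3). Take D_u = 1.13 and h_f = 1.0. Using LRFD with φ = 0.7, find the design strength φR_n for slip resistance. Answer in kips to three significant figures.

R_n = μ · D_u · h_f · T_b · n_s · n_b = 0.3 × 1.13 × 1.0 × 28 × 2 × 9 = 170.9 kips.
Design strength φR_n = 0.7 × 170.9 = 120 kips.

120 kips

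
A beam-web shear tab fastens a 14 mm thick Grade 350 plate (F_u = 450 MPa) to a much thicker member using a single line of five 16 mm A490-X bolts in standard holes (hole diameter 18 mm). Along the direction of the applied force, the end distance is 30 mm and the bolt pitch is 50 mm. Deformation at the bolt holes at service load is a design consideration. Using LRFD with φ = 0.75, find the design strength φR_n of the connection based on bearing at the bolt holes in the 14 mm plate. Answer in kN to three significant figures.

845 kN

Per bolt r_n = 1.2 l_c t F_u ≤ 2.4 d t F_u; upper limit = 2.4 × 16 × 14 × 450 / 1000 = 241.9 kN.
Edge bolt: l_c = 30 − 18/2 = 21 mm → 1.2 × 21 × 14 × 450 / 1000 = 158.8 → r_n = 158.8 kN.
Interior bolts: l_c = 50 − 18 = 32 mm → 1.2 × 32 × 14 × 450 / 1000 = 241.9 → r_n = 241.9 kN.
R_n = 1 × 158.8 + 4 × 241.9 = 1126 kN.
Design strength φR_n = 0.75 × 1126 = 845 kN.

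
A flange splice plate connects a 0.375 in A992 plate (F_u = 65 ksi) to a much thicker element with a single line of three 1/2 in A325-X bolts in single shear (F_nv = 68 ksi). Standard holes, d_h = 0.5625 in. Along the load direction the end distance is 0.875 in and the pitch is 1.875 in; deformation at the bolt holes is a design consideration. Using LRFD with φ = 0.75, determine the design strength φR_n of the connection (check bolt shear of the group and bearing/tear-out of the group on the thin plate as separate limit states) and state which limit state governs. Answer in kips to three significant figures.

Bolt shear: A_b = π·0.5²/4 = 0.1963 in²; R_n = 68 × 0.1963 × 3 × 1 = 40.06 kips → 0.75 × 40.06 = 30 kips.
Bearing (1.2 l_c t F_u ≤ 2.4 d t F_u): upper limit = 2.4·0.5·0.375·65 = 29.25 kips.
  Edge l_c = 0.875 − 0.5625/2 = 0.5938 → r_n = 17.37 kips; interior l_c = 1.875 − 0.5625 = 1.312 → r_n = 29.25 kips.
  R_n,bearing = 1·17.37 + 2·29.25 = 75.87 kips → 0.75 × 75.87 = 56.9 kips.
Bolt shear governs: 30 kips.

30 kips (bolt shear governs)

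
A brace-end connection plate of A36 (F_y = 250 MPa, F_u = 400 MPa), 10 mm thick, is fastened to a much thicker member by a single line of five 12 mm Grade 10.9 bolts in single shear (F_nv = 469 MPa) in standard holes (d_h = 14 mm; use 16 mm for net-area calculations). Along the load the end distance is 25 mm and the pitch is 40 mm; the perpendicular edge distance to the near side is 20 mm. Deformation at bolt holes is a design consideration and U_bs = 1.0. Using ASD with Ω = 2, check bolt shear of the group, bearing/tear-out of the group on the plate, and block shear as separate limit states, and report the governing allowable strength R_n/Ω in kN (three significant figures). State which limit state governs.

Bolt shear: A_b = π·12²/4 = 113.1 mm²; R_n = 469 × 113.1 × 5 × 1 / 1000 = 265.2 kN → 265.2 / 2 = 133 kN.
Bearing: edge l_c = 18, r_n = 86.4 kN; interior l_c = 26, r_n = 115.2 kN; R_n = 86.4 + 4·115.2 = 547.2 kN → 274 kN.
Block shear: A_gv = 1850, A_nv = 1130, A_nt = 120 mm²; R_n = min(0.6F_uA_nv, 0.6F_yA_gv) + U_bs·F_u·A_nt = 319.2 kN → 160 kN.
Bolt shear governs: 133 kN.

133 kN (bolt shear governs)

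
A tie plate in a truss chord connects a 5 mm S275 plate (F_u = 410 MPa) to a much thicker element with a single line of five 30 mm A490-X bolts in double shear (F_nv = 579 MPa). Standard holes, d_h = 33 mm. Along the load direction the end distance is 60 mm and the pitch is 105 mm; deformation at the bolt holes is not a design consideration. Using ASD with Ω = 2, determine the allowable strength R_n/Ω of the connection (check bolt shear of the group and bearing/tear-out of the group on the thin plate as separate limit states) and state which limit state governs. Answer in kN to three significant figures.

Bolt shear: A_b = π·30²/4 = 706.9 mm²; R_n = 579 × 706.9 × 5 × 2 / 1000 = 4093 kN → 4093 / 2 = 2050 kN.
Bearing (1.5 l_c t F_u ≤ 3.0 d t F_u): upper limit = 3.0·30·5·410 / 1000 = 184.5 kN.
  Edge l_c = 60 − 33/2 = 43.5 → r_n = 133.8 kN; interior l_c = 105 − 33 = 72 → r_n = 184.5 kN.
  R_n,bearing = 1·133.8 + 4·184.5 = 871.8 kN → 871.8 / 2 = 436 kN.
Bearing governs: 436 kN.

436 kN (bearing governs)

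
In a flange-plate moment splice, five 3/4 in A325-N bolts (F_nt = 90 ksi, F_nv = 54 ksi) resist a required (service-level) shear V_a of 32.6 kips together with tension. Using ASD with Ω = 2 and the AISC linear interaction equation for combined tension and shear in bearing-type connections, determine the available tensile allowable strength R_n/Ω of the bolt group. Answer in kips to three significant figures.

74.9 kips

A_b = π·0.75²/4 = 0.4418 in²; f_rv = 32.6 / (5 × 0.4418) = 14.76 ksi.
F'_nt = 1.3 F_nt − (Ω F_nt / F_nv) f_rv = 1.3·90 − (2·90/54)·14.76 = 67.81 ksi, capped at F_nt → F'_nt = 67.81 ksi.
R_n = F'_nt · A_b · n = 67.81 × 0.4418 × 5 = 149.8 kips.
Allowable strength R_n/Ω = 149.8 / 2 = 74.9 kips.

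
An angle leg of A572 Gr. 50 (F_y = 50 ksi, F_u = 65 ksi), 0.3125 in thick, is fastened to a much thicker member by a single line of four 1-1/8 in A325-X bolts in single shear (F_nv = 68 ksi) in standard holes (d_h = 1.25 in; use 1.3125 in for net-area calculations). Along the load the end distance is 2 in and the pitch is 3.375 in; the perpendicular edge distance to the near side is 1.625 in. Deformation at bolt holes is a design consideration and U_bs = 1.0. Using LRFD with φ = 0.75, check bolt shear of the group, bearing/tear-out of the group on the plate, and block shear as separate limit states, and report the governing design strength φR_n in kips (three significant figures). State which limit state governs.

Bolt shear: A_b = π·1.125²/4 = 0.994 in²; R_n = 68 × 0.994 × 4 × 1 = 270.4 kips → 0.75 × 270.4 = 203 kips.
Bearing: edge l_c = 1.375, r_n = 33.52 kips; interior l_c = 2.125, r_n = 51.8 kips; R_n = 33.52 + 3·51.8 = 188.9 kips → 142 kips.
Block shear: A_gv = 3.789, A_nv = 2.354, A_nt = 0.3027 in²; R_n = min(0.6F_uA_nv, 0.6F_yA_gv) + U_bs·F_u·A_nt = 111.5 kips → 83.6 kips.
Block shear governs: 83.6 kips.

83.6 kips (block shear governs)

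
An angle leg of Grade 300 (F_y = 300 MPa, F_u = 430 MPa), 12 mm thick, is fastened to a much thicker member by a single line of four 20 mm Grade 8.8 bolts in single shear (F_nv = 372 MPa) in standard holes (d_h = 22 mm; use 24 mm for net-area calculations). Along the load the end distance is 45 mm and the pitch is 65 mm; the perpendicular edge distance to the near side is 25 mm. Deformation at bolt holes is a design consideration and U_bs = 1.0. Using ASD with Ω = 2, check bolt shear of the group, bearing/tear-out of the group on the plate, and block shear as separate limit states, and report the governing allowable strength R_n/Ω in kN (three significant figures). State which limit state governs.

Bolt shear: A_b = π·20²/4 = 314.2 mm²; R_n = 372 × 314.2 × 4 × 1 / 1000 = 467.5 kN → 467.5 / 2 = 234 kN.
Bearing: edge l_c = 34, r_n = 210.5 kN; interior l_c = 43, r_n = 247.7 kN; R_n = 210.5 + 3·247.7 = 953.6 kN → 477 kN.
Block shear: A_gv = 2880, A_nv = 1872, A_nt = 156 mm²; R_n = min(0.6F_uA_nv, 0.6F_yA_gv) + U_bs·F_u·A_nt = 550.1 kN → 275 kN.
Bolt shear governs: 234 kN.

234 kN (bolt shear governs)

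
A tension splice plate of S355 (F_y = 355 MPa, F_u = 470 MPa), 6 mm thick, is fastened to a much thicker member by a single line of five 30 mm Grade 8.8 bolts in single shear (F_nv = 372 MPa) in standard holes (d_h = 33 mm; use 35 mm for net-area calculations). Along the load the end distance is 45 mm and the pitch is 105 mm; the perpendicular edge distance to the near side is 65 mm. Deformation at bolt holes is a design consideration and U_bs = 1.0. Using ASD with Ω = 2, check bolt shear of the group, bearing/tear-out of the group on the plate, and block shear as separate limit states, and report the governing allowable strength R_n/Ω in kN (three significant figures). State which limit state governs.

327 kN (block shear governs)

Bolt shear: A_b = π·30²/4 = 706.9 mm²; R_n = 372 × 706.9 × 5 × 1 / 1000 = 1315 kN → 1315 / 2 = 657 kN.
Bearing: edge l_c = 28.5, r_n = 96.44 kN; interior l_c = 72, r_n = 203 kN; R_n = 96.44 + 4·203 = 908.6 kN → 454 kN.
Block shear: A_gv = 2790, A_nv = 1845, A_nt = 285 mm²; R_n = min(0.6F_uA_nv, 0.6F_yA_gv) + U_bs·F_u·A_nt = 654.2 kN → 327 kN.
Block shear governs: 327 kN.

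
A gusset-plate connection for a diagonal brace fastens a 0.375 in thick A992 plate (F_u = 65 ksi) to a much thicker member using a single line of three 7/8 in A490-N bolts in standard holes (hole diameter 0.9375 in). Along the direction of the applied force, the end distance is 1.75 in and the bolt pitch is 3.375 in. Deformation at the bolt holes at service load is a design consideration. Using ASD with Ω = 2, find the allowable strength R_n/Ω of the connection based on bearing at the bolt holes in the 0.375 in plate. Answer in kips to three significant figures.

69.9 kips

Per bolt r_n = 1.2 l_c t F_u ≤ 2.4 d t F_u; upper limit = 2.4 × 0.875 × 0.375 × 65 = 51.19 kips.
Edge bolt: l_c = 1.75 − 0.9375/2 = 1.281 in → 1.2 × 1.281 × 0.375 × 65 = 37.48 → r_n = 37.48 kips.
Interior bolts: l_c = 3.375 − 0.9375 = 2.438 in → 1.2 × 2.438 × 0.375 × 65 = 71.3 → r_n = 51.19 kips.
R_n = 1 × 37.48 + 2 × 51.19 = 139.9 kips.
Allowable strength R_n/Ω = 139.9 / 2 = 69.9 kips.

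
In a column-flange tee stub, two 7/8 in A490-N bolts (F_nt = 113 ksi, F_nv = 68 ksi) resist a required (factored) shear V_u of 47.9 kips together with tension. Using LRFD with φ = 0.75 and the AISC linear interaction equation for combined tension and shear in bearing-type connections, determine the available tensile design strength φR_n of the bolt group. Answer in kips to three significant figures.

52.9 kips

A_b = π·0.875²/4 = 0.6013 in²; f_rv = 47.9 / (2 × 0.6013) = 39.83 ksi.
F'_nt = 1.3 F_nt − (F_nt / φF_nv) f_rv = 1.3·113 − (113/(0.75·68))·39.83 = 58.65 ksi, capped at F_nt → F'_nt = 58.65 ksi.
R_n = F'_nt · A_b · n = 58.65 × 0.6013 × 2 = 70.54 kips.
Design strength φR_n = 0.75 × 70.54 = 52.9 kips.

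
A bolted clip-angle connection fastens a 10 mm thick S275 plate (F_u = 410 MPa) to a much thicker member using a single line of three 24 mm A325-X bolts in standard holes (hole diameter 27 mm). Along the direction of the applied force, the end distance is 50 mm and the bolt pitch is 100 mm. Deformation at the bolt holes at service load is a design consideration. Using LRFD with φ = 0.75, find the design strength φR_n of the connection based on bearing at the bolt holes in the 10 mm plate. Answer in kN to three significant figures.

Per bolt r_n = 1.2 l_c t F_u ≤ 2.4 d t F_u; upper limit = 2.4 × 24 × 10 × 410 / 1000 = 236.2 kN.
Edge bolt: l_c = 50 − 27/2 = 36.5 mm → 1.2 × 36.5 × 10 × 410 / 1000 = 179.6 → r_n = 179.6 kN.
Interior bolts: l_c = 100 − 27 = 73 mm → 1.2 × 73 × 10 × 410 / 1000 = 359.2 → r_n = 236.2 kN.
R_n = 1 × 179.6 + 2 × 236.2 = 651.9 kN.
Design strength φR_n = 0.75 × 651.9 = 489 kN.

489 kN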